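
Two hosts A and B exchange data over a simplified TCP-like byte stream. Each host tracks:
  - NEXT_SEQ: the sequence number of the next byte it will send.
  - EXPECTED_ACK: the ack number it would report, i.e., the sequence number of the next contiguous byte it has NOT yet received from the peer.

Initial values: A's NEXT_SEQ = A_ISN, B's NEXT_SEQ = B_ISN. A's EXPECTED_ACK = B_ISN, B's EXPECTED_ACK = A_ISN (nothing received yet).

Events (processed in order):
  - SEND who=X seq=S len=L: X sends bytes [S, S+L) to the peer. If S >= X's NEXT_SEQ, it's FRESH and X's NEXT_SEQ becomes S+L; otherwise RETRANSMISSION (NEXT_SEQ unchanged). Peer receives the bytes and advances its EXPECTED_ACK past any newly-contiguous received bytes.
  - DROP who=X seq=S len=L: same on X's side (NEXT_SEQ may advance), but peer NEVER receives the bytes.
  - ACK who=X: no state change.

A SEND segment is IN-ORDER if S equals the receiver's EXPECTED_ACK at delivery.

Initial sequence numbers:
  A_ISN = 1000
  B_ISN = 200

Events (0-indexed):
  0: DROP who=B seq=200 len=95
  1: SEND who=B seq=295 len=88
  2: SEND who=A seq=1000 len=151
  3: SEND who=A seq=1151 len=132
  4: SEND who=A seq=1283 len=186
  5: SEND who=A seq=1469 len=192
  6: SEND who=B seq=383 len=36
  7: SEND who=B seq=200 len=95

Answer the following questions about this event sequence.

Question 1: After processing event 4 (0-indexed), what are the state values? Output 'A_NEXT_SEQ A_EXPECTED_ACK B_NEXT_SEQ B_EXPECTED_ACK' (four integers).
After event 0: A_seq=1000 A_ack=200 B_seq=295 B_ack=1000
After event 1: A_seq=1000 A_ack=200 B_seq=383 B_ack=1000
After event 2: A_seq=1151 A_ack=200 B_seq=383 B_ack=1151
After event 3: A_seq=1283 A_ack=200 B_seq=383 B_ack=1283
After event 4: A_seq=1469 A_ack=200 B_seq=383 B_ack=1469

1469 200 383 1469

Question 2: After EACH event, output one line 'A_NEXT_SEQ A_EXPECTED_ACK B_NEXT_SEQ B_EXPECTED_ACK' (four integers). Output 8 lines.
1000 200 295 1000
1000 200 383 1000
1151 200 383 1151
1283 200 383 1283
1469 200 383 1469
1661 200 383 1661
1661 200 419 1661
1661 419 419 1661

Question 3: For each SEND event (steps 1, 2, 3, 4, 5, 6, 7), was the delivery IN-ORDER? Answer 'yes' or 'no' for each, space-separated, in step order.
Answer: no yes yes yes yes no yes

Derivation:
Step 1: SEND seq=295 -> out-of-order
Step 2: SEND seq=1000 -> in-order
Step 3: SEND seq=1151 -> in-order
Step 4: SEND seq=1283 -> in-order
Step 5: SEND seq=1469 -> in-order
Step 6: SEND seq=383 -> out-of-order
Step 7: SEND seq=200 -> in-order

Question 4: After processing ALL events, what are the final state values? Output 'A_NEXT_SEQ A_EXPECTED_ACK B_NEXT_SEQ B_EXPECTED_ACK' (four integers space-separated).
Answer: 1661 419 419 1661

Derivation:
After event 0: A_seq=1000 A_ack=200 B_seq=295 B_ack=1000
After event 1: A_seq=1000 A_ack=200 B_seq=383 B_ack=1000
After event 2: A_seq=1151 A_ack=200 B_seq=383 B_ack=1151
After event 3: A_seq=1283 A_ack=200 B_seq=383 B_ack=1283
After event 4: A_seq=1469 A_ack=200 B_seq=383 B_ack=1469
After event 5: A_seq=1661 A_ack=200 B_seq=383 B_ack=1661
After event 6: A_seq=1661 A_ack=200 B_seq=419 B_ack=1661
After event 7: A_seq=1661 A_ack=419 B_seq=419 B_ack=1661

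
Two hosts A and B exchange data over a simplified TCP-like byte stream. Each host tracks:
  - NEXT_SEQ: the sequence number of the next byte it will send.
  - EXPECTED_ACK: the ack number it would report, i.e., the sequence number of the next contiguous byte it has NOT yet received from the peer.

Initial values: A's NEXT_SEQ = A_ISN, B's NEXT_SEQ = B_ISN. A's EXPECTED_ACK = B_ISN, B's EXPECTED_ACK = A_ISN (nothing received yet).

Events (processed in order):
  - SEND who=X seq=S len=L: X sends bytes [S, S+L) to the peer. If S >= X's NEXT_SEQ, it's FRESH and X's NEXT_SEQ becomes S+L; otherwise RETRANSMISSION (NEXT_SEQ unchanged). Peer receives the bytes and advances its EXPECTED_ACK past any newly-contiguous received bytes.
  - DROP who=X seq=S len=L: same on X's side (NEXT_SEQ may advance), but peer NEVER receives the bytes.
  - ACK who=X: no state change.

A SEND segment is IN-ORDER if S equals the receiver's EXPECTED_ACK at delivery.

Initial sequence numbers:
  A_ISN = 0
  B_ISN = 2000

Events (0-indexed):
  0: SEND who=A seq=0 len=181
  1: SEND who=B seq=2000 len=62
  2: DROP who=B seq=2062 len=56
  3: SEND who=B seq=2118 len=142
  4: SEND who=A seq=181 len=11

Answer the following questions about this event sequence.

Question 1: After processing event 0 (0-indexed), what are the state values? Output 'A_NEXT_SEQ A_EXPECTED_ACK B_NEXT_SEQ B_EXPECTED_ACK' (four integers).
After event 0: A_seq=181 A_ack=2000 B_seq=2000 B_ack=181

181 2000 2000 181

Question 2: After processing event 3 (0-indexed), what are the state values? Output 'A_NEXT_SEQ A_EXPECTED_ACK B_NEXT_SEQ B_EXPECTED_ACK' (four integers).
After event 0: A_seq=181 A_ack=2000 B_seq=2000 B_ack=181
After event 1: A_seq=181 A_ack=2062 B_seq=2062 B_ack=181
After event 2: A_seq=181 A_ack=2062 B_seq=2118 B_ack=181
After event 3: A_seq=181 A_ack=2062 B_seq=2260 B_ack=181

181 2062 2260 181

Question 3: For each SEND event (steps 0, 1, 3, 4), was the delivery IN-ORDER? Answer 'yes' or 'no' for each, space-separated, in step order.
Answer: yes yes no yes

Derivation:
Step 0: SEND seq=0 -> in-order
Step 1: SEND seq=2000 -> in-order
Step 3: SEND seq=2118 -> out-of-order
Step 4: SEND seq=181 -> in-order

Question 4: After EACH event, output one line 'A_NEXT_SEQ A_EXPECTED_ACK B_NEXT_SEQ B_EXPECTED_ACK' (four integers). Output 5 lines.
181 2000 2000 181
181 2062 2062 181
181 2062 2118 181
181 2062 2260 181
192 2062 2260 192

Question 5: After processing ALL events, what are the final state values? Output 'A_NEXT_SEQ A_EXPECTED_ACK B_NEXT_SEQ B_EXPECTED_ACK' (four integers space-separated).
After event 0: A_seq=181 A_ack=2000 B_seq=2000 B_ack=181
After event 1: A_seq=181 A_ack=2062 B_seq=2062 B_ack=181
After event 2: A_seq=181 A_ack=2062 B_seq=2118 B_ack=181
After event 3: A_seq=181 A_ack=2062 B_seq=2260 B_ack=181
After event 4: A_seq=192 A_ack=2062 B_seq=2260 B_ack=192

Answer: 192 2062 2260 192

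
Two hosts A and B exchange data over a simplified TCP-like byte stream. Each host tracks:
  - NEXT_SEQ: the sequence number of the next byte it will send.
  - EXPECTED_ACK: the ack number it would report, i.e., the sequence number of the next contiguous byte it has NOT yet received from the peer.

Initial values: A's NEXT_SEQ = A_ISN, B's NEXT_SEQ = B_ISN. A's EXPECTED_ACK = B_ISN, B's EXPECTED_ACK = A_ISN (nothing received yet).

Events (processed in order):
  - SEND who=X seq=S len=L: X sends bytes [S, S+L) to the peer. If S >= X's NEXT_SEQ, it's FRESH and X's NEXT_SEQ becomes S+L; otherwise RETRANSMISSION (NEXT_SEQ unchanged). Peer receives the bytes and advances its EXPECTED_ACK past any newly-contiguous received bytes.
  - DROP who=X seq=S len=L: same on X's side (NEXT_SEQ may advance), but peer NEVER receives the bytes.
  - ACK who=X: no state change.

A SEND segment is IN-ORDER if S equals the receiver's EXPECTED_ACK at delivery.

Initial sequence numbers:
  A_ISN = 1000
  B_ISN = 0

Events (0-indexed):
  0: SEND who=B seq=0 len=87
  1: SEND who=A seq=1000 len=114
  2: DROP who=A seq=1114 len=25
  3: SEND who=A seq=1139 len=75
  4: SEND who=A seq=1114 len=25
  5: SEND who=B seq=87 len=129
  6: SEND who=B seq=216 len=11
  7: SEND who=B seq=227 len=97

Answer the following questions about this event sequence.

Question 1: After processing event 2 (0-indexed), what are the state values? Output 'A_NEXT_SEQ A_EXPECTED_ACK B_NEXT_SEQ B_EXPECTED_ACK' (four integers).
After event 0: A_seq=1000 A_ack=87 B_seq=87 B_ack=1000
After event 1: A_seq=1114 A_ack=87 B_seq=87 B_ack=1114
After event 2: A_seq=1139 A_ack=87 B_seq=87 B_ack=1114

1139 87 87 1114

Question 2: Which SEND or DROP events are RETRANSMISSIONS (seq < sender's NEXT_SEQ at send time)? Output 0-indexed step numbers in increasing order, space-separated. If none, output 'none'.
Answer: 4

Derivation:
Step 0: SEND seq=0 -> fresh
Step 1: SEND seq=1000 -> fresh
Step 2: DROP seq=1114 -> fresh
Step 3: SEND seq=1139 -> fresh
Step 4: SEND seq=1114 -> retransmit
Step 5: SEND seq=87 -> fresh
Step 6: SEND seq=216 -> fresh
Step 7: SEND seq=227 -> fresh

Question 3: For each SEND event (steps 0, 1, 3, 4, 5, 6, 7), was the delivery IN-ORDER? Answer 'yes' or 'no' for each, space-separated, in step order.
Answer: yes yes no yes yes yes yes

Derivation:
Step 0: SEND seq=0 -> in-order
Step 1: SEND seq=1000 -> in-order
Step 3: SEND seq=1139 -> out-of-order
Step 4: SEND seq=1114 -> in-order
Step 5: SEND seq=87 -> in-order
Step 6: SEND seq=216 -> in-order
Step 7: SEND seq=227 -> in-order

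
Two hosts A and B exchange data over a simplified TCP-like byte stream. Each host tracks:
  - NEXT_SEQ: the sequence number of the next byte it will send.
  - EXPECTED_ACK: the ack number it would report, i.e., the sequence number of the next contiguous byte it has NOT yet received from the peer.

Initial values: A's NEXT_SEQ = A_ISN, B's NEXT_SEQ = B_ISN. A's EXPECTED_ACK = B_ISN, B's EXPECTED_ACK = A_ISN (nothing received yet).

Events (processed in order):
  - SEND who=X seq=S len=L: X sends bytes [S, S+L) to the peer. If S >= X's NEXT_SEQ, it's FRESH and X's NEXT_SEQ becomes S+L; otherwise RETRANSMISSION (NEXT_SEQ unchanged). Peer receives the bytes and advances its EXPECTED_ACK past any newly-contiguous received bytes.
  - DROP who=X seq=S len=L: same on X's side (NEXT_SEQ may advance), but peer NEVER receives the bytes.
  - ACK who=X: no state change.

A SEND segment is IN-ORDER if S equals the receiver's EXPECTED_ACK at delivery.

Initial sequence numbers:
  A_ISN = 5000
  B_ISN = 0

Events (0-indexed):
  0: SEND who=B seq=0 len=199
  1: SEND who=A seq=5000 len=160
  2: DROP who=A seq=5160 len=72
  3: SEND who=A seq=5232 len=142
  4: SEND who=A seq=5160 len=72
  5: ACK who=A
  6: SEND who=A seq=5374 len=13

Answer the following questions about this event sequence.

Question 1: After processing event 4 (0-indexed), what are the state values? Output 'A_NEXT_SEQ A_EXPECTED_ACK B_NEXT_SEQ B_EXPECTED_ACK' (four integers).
After event 0: A_seq=5000 A_ack=199 B_seq=199 B_ack=5000
After event 1: A_seq=5160 A_ack=199 B_seq=199 B_ack=5160
After event 2: A_seq=5232 A_ack=199 B_seq=199 B_ack=5160
After event 3: A_seq=5374 A_ack=199 B_seq=199 B_ack=5160
After event 4: A_seq=5374 A_ack=199 B_seq=199 B_ack=5374

5374 199 199 5374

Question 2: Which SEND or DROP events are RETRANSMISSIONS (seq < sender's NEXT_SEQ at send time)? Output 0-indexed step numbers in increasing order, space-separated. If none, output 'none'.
Step 0: SEND seq=0 -> fresh
Step 1: SEND seq=5000 -> fresh
Step 2: DROP seq=5160 -> fresh
Step 3: SEND seq=5232 -> fresh
Step 4: SEND seq=5160 -> retransmit
Step 6: SEND seq=5374 -> fresh

Answer: 4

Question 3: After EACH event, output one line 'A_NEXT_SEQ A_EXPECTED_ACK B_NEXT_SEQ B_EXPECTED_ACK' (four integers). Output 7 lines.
5000 199 199 5000
5160 199 199 5160
5232 199 199 5160
5374 199 199 5160
5374 199 199 5374
5374 199 199 5374
5387 199 199 5387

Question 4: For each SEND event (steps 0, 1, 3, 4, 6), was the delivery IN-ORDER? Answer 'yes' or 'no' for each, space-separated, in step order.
Answer: yes yes no yes yes

Derivation:
Step 0: SEND seq=0 -> in-order
Step 1: SEND seq=5000 -> in-order
Step 3: SEND seq=5232 -> out-of-order
Step 4: SEND seq=5160 -> in-order
Step 6: SEND seq=5374 -> in-order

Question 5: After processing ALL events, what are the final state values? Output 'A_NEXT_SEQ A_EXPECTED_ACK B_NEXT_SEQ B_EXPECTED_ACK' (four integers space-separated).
Answer: 5387 199 199 5387

Derivation:
After event 0: A_seq=5000 A_ack=199 B_seq=199 B_ack=5000
After event 1: A_seq=5160 A_ack=199 B_seq=199 B_ack=5160
After event 2: A_seq=5232 A_ack=199 B_seq=199 B_ack=5160
After event 3: A_seq=5374 A_ack=199 B_seq=199 B_ack=5160
After event 4: A_seq=5374 A_ack=199 B_seq=199 B_ack=5374
After event 5: A_seq=5374 A_ack=199 B_seq=199 B_ack=5374
After event 6: A_seq=5387 A_ack=199 B_seq=199 B_ack=5387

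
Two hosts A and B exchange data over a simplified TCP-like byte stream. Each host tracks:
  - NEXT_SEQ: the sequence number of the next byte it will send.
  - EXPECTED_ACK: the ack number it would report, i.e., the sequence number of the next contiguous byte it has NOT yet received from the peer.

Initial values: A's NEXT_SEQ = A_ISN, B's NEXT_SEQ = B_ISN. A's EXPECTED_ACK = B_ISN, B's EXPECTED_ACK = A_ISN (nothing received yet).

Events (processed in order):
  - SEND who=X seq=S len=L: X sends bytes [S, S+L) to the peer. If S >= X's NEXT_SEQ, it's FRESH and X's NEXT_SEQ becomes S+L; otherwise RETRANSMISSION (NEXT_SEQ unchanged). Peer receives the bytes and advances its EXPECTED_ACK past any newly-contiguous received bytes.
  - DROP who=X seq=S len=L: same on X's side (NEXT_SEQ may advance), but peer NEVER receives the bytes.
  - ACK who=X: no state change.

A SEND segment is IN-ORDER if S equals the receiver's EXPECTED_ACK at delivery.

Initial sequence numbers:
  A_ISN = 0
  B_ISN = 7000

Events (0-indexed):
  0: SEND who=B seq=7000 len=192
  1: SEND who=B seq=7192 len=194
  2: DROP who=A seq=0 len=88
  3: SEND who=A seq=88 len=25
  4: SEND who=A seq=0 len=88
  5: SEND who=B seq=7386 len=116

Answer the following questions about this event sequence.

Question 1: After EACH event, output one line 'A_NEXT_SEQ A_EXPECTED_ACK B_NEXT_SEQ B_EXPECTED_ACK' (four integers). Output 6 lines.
0 7192 7192 0
0 7386 7386 0
88 7386 7386 0
113 7386 7386 0
113 7386 7386 113
113 7502 7502 113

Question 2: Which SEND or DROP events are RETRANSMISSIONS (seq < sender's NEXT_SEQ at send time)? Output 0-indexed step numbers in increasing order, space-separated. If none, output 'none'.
Step 0: SEND seq=7000 -> fresh
Step 1: SEND seq=7192 -> fresh
Step 2: DROP seq=0 -> fresh
Step 3: SEND seq=88 -> fresh
Step 4: SEND seq=0 -> retransmit
Step 5: SEND seq=7386 -> fresh

Answer: 4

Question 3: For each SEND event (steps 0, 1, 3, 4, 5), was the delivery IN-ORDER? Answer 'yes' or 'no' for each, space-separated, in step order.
Step 0: SEND seq=7000 -> in-order
Step 1: SEND seq=7192 -> in-order
Step 3: SEND seq=88 -> out-of-order
Step 4: SEND seq=0 -> in-order
Step 5: SEND seq=7386 -> in-order

Answer: yes yes no yes yes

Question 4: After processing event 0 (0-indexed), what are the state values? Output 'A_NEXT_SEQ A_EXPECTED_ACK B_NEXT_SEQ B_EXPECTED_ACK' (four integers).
After event 0: A_seq=0 A_ack=7192 B_seq=7192 B_ack=0

0 7192 7192 0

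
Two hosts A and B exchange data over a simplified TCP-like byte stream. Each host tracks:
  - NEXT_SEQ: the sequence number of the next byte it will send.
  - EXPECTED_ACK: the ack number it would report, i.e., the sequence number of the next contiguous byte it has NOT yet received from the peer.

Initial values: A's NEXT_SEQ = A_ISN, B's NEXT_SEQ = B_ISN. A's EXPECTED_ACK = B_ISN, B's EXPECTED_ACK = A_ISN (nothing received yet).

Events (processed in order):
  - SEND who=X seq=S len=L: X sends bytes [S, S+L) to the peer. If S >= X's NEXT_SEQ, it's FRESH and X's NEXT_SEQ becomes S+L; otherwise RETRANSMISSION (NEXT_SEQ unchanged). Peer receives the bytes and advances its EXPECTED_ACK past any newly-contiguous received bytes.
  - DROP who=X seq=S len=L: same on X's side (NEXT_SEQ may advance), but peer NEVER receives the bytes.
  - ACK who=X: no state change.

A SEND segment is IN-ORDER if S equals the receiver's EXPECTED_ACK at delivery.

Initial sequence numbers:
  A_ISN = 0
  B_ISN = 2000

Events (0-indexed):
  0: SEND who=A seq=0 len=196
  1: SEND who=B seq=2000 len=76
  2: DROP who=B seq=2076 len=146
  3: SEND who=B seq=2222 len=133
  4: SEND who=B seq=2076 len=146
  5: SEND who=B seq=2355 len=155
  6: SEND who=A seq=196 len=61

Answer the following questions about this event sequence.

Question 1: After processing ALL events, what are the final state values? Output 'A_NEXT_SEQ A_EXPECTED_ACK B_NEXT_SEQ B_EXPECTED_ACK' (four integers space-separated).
After event 0: A_seq=196 A_ack=2000 B_seq=2000 B_ack=196
After event 1: A_seq=196 A_ack=2076 B_seq=2076 B_ack=196
After event 2: A_seq=196 A_ack=2076 B_seq=2222 B_ack=196
After event 3: A_seq=196 A_ack=2076 B_seq=2355 B_ack=196
After event 4: A_seq=196 A_ack=2355 B_seq=2355 B_ack=196
After event 5: A_seq=196 A_ack=2510 B_seq=2510 B_ack=196
After event 6: A_seq=257 A_ack=2510 B_seq=2510 B_ack=257

Answer: 257 2510 2510 257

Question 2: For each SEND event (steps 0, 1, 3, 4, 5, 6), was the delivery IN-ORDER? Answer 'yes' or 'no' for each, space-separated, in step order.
Answer: yes yes no yes yes yes

Derivation:
Step 0: SEND seq=0 -> in-order
Step 1: SEND seq=2000 -> in-order
Step 3: SEND seq=2222 -> out-of-order
Step 4: SEND seq=2076 -> in-order
Step 5: SEND seq=2355 -> in-order
Step 6: SEND seq=196 -> in-order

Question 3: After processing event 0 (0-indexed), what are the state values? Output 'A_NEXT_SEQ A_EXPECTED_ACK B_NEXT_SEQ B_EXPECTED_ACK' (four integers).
After event 0: A_seq=196 A_ack=2000 B_seq=2000 B_ack=196

196 2000 2000 196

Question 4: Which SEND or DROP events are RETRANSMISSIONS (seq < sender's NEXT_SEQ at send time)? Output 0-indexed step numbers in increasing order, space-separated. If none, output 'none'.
Step 0: SEND seq=0 -> fresh
Step 1: SEND seq=2000 -> fresh
Step 2: DROP seq=2076 -> fresh
Step 3: SEND seq=2222 -> fresh
Step 4: SEND seq=2076 -> retransmit
Step 5: SEND seq=2355 -> fresh
Step 6: SEND seq=196 -> fresh

Answer: 4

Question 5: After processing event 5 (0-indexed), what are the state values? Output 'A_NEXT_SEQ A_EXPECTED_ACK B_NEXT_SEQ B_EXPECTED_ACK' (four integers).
After event 0: A_seq=196 A_ack=2000 B_seq=2000 B_ack=196
After event 1: A_seq=196 A_ack=2076 B_seq=2076 B_ack=196
After event 2: A_seq=196 A_ack=2076 B_seq=2222 B_ack=196
After event 3: A_seq=196 A_ack=2076 B_seq=2355 B_ack=196
After event 4: A_seq=196 A_ack=2355 B_seq=2355 B_ack=196
After event 5: A_seq=196 A_ack=2510 B_seq=2510 B_ack=196

196 2510 2510 196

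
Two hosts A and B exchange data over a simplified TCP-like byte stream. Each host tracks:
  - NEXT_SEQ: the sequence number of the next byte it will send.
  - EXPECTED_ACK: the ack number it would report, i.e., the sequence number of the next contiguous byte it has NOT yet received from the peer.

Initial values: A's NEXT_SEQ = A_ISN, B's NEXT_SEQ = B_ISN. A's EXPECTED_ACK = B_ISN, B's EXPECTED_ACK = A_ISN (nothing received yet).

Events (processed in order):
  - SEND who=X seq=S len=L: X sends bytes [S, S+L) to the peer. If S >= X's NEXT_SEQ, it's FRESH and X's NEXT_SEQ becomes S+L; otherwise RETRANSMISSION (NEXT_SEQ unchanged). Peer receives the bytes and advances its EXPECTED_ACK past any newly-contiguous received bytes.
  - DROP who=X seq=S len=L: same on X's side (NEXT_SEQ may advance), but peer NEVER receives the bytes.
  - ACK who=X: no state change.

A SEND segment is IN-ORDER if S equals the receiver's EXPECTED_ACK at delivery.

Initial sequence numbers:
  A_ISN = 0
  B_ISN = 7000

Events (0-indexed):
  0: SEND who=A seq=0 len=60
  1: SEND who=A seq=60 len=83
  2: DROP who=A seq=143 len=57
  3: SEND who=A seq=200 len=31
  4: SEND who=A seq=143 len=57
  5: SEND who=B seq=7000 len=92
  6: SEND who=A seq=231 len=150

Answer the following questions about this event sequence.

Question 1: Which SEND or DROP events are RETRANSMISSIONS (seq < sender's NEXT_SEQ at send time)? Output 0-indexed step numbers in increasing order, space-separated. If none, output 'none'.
Answer: 4

Derivation:
Step 0: SEND seq=0 -> fresh
Step 1: SEND seq=60 -> fresh
Step 2: DROP seq=143 -> fresh
Step 3: SEND seq=200 -> fresh
Step 4: SEND seq=143 -> retransmit
Step 5: SEND seq=7000 -> fresh
Step 6: SEND seq=231 -> fresh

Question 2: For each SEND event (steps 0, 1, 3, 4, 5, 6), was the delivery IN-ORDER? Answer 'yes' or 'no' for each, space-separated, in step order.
Step 0: SEND seq=0 -> in-order
Step 1: SEND seq=60 -> in-order
Step 3: SEND seq=200 -> out-of-order
Step 4: SEND seq=143 -> in-order
Step 5: SEND seq=7000 -> in-order
Step 6: SEND seq=231 -> in-order

Answer: yes yes no yes yes yes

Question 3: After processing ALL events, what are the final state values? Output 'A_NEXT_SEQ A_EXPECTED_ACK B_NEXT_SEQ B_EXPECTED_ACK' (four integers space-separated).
After event 0: A_seq=60 A_ack=7000 B_seq=7000 B_ack=60
After event 1: A_seq=143 A_ack=7000 B_seq=7000 B_ack=143
After event 2: A_seq=200 A_ack=7000 B_seq=7000 B_ack=143
After event 3: A_seq=231 A_ack=7000 B_seq=7000 B_ack=143
After event 4: A_seq=231 A_ack=7000 B_seq=7000 B_ack=231
After event 5: A_seq=231 A_ack=7092 B_seq=7092 B_ack=231
After event 6: A_seq=381 A_ack=7092 B_seq=7092 B_ack=381

Answer: 381 7092 7092 381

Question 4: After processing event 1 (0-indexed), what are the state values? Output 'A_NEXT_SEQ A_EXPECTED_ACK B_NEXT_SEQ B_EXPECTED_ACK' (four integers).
After event 0: A_seq=60 A_ack=7000 B_seq=7000 B_ack=60
After event 1: A_seq=143 A_ack=7000 B_seq=7000 B_ack=143

143 7000 7000 143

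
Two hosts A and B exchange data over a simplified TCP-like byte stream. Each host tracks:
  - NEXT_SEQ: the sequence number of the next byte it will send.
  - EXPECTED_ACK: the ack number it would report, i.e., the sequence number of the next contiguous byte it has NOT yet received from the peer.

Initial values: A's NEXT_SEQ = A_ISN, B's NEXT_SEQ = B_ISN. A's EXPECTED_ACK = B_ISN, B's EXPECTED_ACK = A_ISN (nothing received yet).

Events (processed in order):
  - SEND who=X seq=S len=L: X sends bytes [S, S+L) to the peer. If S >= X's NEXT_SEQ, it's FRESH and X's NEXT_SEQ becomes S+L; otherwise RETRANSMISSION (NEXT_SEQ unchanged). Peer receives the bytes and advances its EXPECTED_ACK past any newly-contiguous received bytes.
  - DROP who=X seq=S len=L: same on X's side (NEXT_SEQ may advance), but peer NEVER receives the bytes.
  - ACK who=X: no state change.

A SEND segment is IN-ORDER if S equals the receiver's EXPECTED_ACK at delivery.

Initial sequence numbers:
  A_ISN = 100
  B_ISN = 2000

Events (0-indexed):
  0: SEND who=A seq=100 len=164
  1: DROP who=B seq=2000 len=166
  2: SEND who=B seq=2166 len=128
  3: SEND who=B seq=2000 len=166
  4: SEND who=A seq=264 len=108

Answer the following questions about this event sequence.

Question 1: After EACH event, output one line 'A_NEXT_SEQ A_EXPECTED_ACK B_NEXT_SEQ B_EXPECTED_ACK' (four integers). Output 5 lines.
264 2000 2000 264
264 2000 2166 264
264 2000 2294 264
264 2294 2294 264
372 2294 2294 372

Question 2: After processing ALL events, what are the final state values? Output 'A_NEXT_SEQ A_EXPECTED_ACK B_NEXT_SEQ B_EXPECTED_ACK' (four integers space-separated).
Answer: 372 2294 2294 372

Derivation:
After event 0: A_seq=264 A_ack=2000 B_seq=2000 B_ack=264
After event 1: A_seq=264 A_ack=2000 B_seq=2166 B_ack=264
After event 2: A_seq=264 A_ack=2000 B_seq=2294 B_ack=264
After event 3: A_seq=264 A_ack=2294 B_seq=2294 B_ack=264
After event 4: A_seq=372 A_ack=2294 B_seq=2294 B_ack=372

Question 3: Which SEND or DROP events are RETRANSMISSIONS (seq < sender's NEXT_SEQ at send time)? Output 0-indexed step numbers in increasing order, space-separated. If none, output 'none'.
Answer: 3

Derivation:
Step 0: SEND seq=100 -> fresh
Step 1: DROP seq=2000 -> fresh
Step 2: SEND seq=2166 -> fresh
Step 3: SEND seq=2000 -> retransmit
Step 4: SEND seq=264 -> fresh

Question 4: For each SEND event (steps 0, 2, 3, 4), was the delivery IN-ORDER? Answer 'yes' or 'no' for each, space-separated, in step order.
Answer: yes no yes yes

Derivation:
Step 0: SEND seq=100 -> in-order
Step 2: SEND seq=2166 -> out-of-order
Step 3: SEND seq=2000 -> in-order
Step 4: SEND seq=264 -> in-order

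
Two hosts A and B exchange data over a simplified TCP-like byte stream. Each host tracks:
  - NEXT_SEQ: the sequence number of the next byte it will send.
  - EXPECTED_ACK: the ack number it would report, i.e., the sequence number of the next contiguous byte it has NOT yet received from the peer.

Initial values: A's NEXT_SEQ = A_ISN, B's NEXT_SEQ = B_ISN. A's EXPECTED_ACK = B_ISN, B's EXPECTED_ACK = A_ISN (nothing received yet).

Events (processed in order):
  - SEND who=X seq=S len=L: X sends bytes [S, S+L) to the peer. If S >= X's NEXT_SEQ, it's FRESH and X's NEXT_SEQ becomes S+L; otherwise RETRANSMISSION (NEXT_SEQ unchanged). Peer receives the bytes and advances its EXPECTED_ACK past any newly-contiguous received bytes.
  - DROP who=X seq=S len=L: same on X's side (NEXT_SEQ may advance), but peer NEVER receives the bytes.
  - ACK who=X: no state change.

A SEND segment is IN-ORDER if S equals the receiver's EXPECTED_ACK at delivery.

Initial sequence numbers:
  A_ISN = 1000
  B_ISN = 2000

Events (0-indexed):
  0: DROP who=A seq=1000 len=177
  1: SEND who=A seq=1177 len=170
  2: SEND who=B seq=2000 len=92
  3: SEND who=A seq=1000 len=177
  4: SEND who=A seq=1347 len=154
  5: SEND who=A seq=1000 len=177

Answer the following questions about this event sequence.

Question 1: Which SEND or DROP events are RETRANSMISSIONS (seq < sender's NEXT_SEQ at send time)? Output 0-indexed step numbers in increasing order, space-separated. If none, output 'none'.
Step 0: DROP seq=1000 -> fresh
Step 1: SEND seq=1177 -> fresh
Step 2: SEND seq=2000 -> fresh
Step 3: SEND seq=1000 -> retransmit
Step 4: SEND seq=1347 -> fresh
Step 5: SEND seq=1000 -> retransmit

Answer: 3 5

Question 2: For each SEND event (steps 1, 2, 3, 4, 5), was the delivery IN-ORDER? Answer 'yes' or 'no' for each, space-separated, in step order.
Answer: no yes yes yes no

Derivation:
Step 1: SEND seq=1177 -> out-of-order
Step 2: SEND seq=2000 -> in-order
Step 3: SEND seq=1000 -> in-order
Step 4: SEND seq=1347 -> in-order
Step 5: SEND seq=1000 -> out-of-order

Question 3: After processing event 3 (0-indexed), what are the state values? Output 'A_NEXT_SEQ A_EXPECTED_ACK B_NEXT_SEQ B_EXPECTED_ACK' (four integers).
After event 0: A_seq=1177 A_ack=2000 B_seq=2000 B_ack=1000
After event 1: A_seq=1347 A_ack=2000 B_seq=2000 B_ack=1000
After event 2: A_seq=1347 A_ack=2092 B_seq=2092 B_ack=1000
After event 3: A_seq=1347 A_ack=2092 B_seq=2092 B_ack=1347

1347 2092 2092 1347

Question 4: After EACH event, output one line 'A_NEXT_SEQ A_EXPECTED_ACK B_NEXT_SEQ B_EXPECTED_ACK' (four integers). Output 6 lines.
1177 2000 2000 1000
1347 2000 2000 1000
1347 2092 2092 1000
1347 2092 2092 1347
1501 2092 2092 1501
1501 2092 2092 1501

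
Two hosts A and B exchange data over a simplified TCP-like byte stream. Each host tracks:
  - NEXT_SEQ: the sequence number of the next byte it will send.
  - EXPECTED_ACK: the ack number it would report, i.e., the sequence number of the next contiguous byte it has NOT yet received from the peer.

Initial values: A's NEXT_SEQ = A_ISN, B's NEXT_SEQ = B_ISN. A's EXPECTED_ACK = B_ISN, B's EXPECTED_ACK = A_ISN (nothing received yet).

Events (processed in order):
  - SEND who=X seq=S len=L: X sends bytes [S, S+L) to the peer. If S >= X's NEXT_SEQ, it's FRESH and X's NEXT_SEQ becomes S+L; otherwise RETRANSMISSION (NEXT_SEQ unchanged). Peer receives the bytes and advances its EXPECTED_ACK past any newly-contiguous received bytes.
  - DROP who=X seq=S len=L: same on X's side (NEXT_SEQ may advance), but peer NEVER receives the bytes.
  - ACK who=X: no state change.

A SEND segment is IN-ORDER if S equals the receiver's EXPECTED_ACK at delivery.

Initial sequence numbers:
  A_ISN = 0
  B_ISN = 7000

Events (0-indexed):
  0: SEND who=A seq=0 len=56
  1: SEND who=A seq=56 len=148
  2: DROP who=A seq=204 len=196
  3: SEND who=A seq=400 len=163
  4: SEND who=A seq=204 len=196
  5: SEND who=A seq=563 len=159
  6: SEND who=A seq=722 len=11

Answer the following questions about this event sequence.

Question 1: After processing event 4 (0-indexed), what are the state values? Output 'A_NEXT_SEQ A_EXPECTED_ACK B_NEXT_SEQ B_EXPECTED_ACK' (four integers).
After event 0: A_seq=56 A_ack=7000 B_seq=7000 B_ack=56
After event 1: A_seq=204 A_ack=7000 B_seq=7000 B_ack=204
After event 2: A_seq=400 A_ack=7000 B_seq=7000 B_ack=204
After event 3: A_seq=563 A_ack=7000 B_seq=7000 B_ack=204
After event 4: A_seq=563 A_ack=7000 B_seq=7000 B_ack=563

563 7000 7000 563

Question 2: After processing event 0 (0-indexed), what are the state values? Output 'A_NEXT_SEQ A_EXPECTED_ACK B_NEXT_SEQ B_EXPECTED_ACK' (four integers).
After event 0: A_seq=56 A_ack=7000 B_seq=7000 B_ack=56

56 7000 7000 56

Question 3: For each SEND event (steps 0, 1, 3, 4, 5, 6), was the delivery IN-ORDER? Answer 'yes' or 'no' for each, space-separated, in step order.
Step 0: SEND seq=0 -> in-order
Step 1: SEND seq=56 -> in-order
Step 3: SEND seq=400 -> out-of-order
Step 4: SEND seq=204 -> in-order
Step 5: SEND seq=563 -> in-order
Step 6: SEND seq=722 -> in-order

Answer: yes yes no yes yes yes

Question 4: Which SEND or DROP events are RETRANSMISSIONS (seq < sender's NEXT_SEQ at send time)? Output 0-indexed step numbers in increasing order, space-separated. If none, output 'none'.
Answer: 4

Derivation:
Step 0: SEND seq=0 -> fresh
Step 1: SEND seq=56 -> fresh
Step 2: DROP seq=204 -> fresh
Step 3: SEND seq=400 -> fresh
Step 4: SEND seq=204 -> retransmit
Step 5: SEND seq=563 -> fresh
Step 6: SEND seq=722 -> fresh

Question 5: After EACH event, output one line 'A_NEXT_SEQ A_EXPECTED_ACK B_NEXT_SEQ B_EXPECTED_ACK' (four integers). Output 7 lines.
56 7000 7000 56
204 7000 7000 204
400 7000 7000 204
563 7000 7000 204
563 7000 7000 563
722 7000 7000 722
733 7000 7000 733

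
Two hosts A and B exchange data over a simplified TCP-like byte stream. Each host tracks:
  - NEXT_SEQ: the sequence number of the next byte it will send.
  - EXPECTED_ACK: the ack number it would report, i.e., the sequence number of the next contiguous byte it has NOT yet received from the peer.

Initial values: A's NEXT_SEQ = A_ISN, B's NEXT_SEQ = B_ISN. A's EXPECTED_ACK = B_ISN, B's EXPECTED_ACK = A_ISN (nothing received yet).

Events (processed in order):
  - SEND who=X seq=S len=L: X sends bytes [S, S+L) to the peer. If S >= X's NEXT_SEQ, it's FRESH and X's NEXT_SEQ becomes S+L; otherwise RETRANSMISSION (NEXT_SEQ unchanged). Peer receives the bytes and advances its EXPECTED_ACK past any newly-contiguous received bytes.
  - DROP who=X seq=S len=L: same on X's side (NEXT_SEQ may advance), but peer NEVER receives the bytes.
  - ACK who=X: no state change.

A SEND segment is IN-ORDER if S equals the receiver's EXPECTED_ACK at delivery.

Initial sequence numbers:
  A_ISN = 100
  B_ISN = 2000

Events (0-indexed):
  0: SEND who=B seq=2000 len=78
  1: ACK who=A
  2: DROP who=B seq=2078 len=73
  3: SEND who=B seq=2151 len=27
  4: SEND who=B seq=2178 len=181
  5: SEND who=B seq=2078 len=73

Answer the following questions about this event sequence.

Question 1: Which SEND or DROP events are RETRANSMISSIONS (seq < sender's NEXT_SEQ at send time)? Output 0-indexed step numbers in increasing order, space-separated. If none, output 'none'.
Step 0: SEND seq=2000 -> fresh
Step 2: DROP seq=2078 -> fresh
Step 3: SEND seq=2151 -> fresh
Step 4: SEND seq=2178 -> fresh
Step 5: SEND seq=2078 -> retransmit

Answer: 5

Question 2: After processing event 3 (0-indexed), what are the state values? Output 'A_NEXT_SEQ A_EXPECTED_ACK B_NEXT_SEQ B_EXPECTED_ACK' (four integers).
After event 0: A_seq=100 A_ack=2078 B_seq=2078 B_ack=100
After event 1: A_seq=100 A_ack=2078 B_seq=2078 B_ack=100
After event 2: A_seq=100 A_ack=2078 B_seq=2151 B_ack=100
After event 3: A_seq=100 A_ack=2078 B_seq=2178 B_ack=100

100 2078 2178 100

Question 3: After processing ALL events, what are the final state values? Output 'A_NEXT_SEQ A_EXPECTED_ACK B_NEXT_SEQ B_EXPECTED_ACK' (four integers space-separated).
After event 0: A_seq=100 A_ack=2078 B_seq=2078 B_ack=100
After event 1: A_seq=100 A_ack=2078 B_seq=2078 B_ack=100
After event 2: A_seq=100 A_ack=2078 B_seq=2151 B_ack=100
After event 3: A_seq=100 A_ack=2078 B_seq=2178 B_ack=100
After event 4: A_seq=100 A_ack=2078 B_seq=2359 B_ack=100
After event 5: A_seq=100 A_ack=2359 B_seq=2359 B_ack=100

Answer: 100 2359 2359 100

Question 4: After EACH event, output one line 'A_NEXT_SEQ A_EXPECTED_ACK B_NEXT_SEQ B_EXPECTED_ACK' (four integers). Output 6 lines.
100 2078 2078 100
100 2078 2078 100
100 2078 2151 100
100 2078 2178 100
100 2078 2359 100
100 2359 2359 100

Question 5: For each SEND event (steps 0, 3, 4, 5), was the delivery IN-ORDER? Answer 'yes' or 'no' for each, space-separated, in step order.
Step 0: SEND seq=2000 -> in-order
Step 3: SEND seq=2151 -> out-of-order
Step 4: SEND seq=2178 -> out-of-order
Step 5: SEND seq=2078 -> in-order

Answer: yes no no yes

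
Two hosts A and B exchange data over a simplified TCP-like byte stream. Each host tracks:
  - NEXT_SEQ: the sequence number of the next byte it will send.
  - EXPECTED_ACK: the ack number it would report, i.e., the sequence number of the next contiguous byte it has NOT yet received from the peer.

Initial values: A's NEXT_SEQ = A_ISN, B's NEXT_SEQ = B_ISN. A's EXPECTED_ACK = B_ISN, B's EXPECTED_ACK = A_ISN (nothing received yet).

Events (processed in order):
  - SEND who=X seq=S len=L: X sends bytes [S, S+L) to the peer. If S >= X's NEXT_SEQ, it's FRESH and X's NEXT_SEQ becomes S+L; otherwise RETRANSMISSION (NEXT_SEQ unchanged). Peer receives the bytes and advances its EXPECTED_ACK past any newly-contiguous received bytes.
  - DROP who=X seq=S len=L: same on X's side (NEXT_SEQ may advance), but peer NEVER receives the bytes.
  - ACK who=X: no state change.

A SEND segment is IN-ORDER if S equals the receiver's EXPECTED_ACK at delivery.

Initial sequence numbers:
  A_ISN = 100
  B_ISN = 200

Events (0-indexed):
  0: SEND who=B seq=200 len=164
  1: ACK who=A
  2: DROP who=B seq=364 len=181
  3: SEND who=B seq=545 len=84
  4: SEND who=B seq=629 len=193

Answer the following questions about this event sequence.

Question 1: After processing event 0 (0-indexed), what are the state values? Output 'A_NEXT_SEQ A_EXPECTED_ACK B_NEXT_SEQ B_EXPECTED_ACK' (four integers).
After event 0: A_seq=100 A_ack=364 B_seq=364 B_ack=100

100 364 364 100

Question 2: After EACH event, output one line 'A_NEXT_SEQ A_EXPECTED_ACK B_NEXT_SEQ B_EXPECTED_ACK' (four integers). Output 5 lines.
100 364 364 100
100 364 364 100
100 364 545 100
100 364 629 100
100 364 822 100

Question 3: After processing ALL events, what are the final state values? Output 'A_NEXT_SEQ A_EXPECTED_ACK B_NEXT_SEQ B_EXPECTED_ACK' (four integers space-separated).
After event 0: A_seq=100 A_ack=364 B_seq=364 B_ack=100
After event 1: A_seq=100 A_ack=364 B_seq=364 B_ack=100
After event 2: A_seq=100 A_ack=364 B_seq=545 B_ack=100
After event 3: A_seq=100 A_ack=364 B_seq=629 B_ack=100
After event 4: A_seq=100 A_ack=364 B_seq=822 B_ack=100

Answer: 100 364 822 100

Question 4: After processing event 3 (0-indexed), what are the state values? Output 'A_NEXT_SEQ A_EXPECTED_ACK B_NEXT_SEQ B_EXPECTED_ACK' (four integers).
After event 0: A_seq=100 A_ack=364 B_seq=364 B_ack=100
After event 1: A_seq=100 A_ack=364 B_seq=364 B_ack=100
After event 2: A_seq=100 A_ack=364 B_seq=545 B_ack=100
After event 3: A_seq=100 A_ack=364 B_seq=629 B_ack=100

100 364 629 100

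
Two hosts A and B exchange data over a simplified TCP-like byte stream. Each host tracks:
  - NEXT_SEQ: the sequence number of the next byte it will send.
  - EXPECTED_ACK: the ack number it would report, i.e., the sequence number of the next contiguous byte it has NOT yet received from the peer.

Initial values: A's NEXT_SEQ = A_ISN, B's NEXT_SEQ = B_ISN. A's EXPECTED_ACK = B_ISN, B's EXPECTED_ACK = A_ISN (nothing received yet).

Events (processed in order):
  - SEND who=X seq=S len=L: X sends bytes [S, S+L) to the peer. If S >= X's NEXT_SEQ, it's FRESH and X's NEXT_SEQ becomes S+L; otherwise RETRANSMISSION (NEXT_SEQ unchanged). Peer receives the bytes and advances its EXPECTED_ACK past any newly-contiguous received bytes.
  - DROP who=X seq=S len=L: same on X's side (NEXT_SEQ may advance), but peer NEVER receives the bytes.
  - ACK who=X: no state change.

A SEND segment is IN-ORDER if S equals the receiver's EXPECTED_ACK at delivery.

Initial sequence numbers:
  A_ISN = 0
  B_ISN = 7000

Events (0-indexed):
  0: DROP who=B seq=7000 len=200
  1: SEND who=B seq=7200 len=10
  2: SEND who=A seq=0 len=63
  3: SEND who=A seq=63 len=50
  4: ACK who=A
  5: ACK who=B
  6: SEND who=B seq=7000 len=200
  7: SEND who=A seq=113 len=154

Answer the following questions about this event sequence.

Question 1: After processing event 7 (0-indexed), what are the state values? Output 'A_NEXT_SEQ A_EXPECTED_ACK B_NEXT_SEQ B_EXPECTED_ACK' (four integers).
After event 0: A_seq=0 A_ack=7000 B_seq=7200 B_ack=0
After event 1: A_seq=0 A_ack=7000 B_seq=7210 B_ack=0
After event 2: A_seq=63 A_ack=7000 B_seq=7210 B_ack=63
After event 3: A_seq=113 A_ack=7000 B_seq=7210 B_ack=113
After event 4: A_seq=113 A_ack=7000 B_seq=7210 B_ack=113
After event 5: A_seq=113 A_ack=7000 B_seq=7210 B_ack=113
After event 6: A_seq=113 A_ack=7210 B_seq=7210 B_ack=113
After event 7: A_seq=267 A_ack=7210 B_seq=7210 B_ack=267

267 7210 7210 267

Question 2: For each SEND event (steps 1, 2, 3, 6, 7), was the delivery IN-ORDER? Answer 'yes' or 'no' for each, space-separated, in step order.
Step 1: SEND seq=7200 -> out-of-order
Step 2: SEND seq=0 -> in-order
Step 3: SEND seq=63 -> in-order
Step 6: SEND seq=7000 -> in-order
Step 7: SEND seq=113 -> in-order

Answer: no yes yes yes yes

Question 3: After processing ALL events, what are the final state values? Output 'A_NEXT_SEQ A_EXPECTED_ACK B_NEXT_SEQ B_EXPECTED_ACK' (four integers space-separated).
Answer: 267 7210 7210 267

Derivation:
After event 0: A_seq=0 A_ack=7000 B_seq=7200 B_ack=0
After event 1: A_seq=0 A_ack=7000 B_seq=7210 B_ack=0
After event 2: A_seq=63 A_ack=7000 B_seq=7210 B_ack=63
After event 3: A_seq=113 A_ack=7000 B_seq=7210 B_ack=113
After event 4: A_seq=113 A_ack=7000 B_seq=7210 B_ack=113
After event 5: A_seq=113 A_ack=7000 B_seq=7210 B_ack=113
After event 6: A_seq=113 A_ack=7210 B_seq=7210 B_ack=113
After event 7: A_seq=267 A_ack=7210 B_seq=7210 B_ack=267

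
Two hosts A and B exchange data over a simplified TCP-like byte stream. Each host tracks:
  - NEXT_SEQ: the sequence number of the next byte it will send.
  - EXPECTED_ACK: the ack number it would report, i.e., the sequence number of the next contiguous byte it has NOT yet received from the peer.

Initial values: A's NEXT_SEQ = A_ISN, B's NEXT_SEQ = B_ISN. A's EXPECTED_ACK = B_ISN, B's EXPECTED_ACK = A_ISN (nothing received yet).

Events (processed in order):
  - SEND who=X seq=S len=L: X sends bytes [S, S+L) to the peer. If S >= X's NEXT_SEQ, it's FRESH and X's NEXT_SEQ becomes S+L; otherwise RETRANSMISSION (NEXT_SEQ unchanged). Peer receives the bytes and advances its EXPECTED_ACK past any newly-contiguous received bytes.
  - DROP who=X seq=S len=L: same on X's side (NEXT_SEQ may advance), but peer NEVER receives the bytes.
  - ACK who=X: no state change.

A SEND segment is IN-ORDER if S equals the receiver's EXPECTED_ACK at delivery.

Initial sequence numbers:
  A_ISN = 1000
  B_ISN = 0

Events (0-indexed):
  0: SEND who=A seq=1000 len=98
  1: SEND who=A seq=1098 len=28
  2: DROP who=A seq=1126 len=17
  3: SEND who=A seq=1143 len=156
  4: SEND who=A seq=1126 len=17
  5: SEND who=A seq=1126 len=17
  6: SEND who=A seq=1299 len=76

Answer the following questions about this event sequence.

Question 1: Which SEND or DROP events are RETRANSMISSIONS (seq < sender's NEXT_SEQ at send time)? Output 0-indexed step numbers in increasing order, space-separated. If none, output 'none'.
Answer: 4 5

Derivation:
Step 0: SEND seq=1000 -> fresh
Step 1: SEND seq=1098 -> fresh
Step 2: DROP seq=1126 -> fresh
Step 3: SEND seq=1143 -> fresh
Step 4: SEND seq=1126 -> retransmit
Step 5: SEND seq=1126 -> retransmit
Step 6: SEND seq=1299 -> fresh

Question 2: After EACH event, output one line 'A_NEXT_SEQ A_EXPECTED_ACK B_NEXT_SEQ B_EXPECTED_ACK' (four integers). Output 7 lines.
1098 0 0 1098
1126 0 0 1126
1143 0 0 1126
1299 0 0 1126
1299 0 0 1299
1299 0 0 1299
1375 0 0 1375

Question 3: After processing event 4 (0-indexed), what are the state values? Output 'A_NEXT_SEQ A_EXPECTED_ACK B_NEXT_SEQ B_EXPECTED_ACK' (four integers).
After event 0: A_seq=1098 A_ack=0 B_seq=0 B_ack=1098
After event 1: A_seq=1126 A_ack=0 B_seq=0 B_ack=1126
After event 2: A_seq=1143 A_ack=0 B_seq=0 B_ack=1126
After event 3: A_seq=1299 A_ack=0 B_seq=0 B_ack=1126
After event 4: A_seq=1299 A_ack=0 B_seq=0 B_ack=1299

1299 0 0 1299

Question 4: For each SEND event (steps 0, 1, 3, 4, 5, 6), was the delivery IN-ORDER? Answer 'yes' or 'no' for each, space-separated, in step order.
Step 0: SEND seq=1000 -> in-order
Step 1: SEND seq=1098 -> in-order
Step 3: SEND seq=1143 -> out-of-order
Step 4: SEND seq=1126 -> in-order
Step 5: SEND seq=1126 -> out-of-order
Step 6: SEND seq=1299 -> in-order

Answer: yes yes no yes no yes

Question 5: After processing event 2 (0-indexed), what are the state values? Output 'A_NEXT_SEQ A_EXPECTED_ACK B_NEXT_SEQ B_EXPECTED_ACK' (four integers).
After event 0: A_seq=1098 A_ack=0 B_seq=0 B_ack=1098
After event 1: A_seq=1126 A_ack=0 B_seq=0 B_ack=1126
After event 2: A_seq=1143 A_ack=0 B_seq=0 B_ack=1126

1143 0 0 1126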